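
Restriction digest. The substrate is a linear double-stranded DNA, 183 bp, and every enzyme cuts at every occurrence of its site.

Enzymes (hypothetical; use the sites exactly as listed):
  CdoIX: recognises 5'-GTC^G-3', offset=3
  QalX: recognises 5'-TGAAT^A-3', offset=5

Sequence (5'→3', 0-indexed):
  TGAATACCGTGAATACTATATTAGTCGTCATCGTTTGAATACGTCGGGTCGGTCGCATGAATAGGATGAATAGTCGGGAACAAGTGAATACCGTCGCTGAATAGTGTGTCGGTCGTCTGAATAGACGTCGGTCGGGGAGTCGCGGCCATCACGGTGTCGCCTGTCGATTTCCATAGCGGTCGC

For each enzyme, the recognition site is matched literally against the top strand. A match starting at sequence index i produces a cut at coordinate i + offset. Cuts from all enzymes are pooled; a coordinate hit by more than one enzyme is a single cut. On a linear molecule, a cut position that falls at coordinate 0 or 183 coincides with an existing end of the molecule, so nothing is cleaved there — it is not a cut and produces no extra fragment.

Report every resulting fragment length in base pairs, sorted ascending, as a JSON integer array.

Per-enzyme occurrences:
  CdoIX (GTCG, off=3): starts [23, 42, 47, 51, 72, 92, 107, 111, 126, 130, 138, 155, 162, 178] → cuts [26, 45, 50, 54, 75, 95, 110, 114, 129, 133, 141, 158, 165, 181]
  QalX (TGAATA, off=5): starts [0, 9, 35, 57, 66, 84, 97, 117] → cuts [5, 14, 40, 62, 71, 89, 102, 122]

All cut coordinates (distinct, sorted): [5, 14, 26, 40, 45, 50, 54, 62, 71, 75, 89, 95, 102, 110, 114, 122, 129, 133, 141, 158, 165, 181]

Fragments:
  [0,5): 5 bp
  [5,14): 9 bp
  [14,26): 12 bp
  [26,40): 14 bp
  [40,45): 5 bp
  [45,50): 5 bp
  [50,54): 4 bp
  [54,62): 8 bp
  [62,71): 9 bp
  [71,75): 4 bp
  [75,89): 14 bp
  [89,95): 6 bp
  [95,102): 7 bp
  [102,110): 8 bp
  [110,114): 4 bp
  [114,122): 8 bp
  [122,129): 7 bp
  [129,133): 4 bp
  [133,141): 8 bp
  [141,158): 17 bp
  [158,165): 7 bp
  [165,181): 16 bp
  [181,183): 2 bp

[2,4,4,4,4,5,5,5,6,7,7,7,8,8,8,8,9,9,12,14,14,16,17]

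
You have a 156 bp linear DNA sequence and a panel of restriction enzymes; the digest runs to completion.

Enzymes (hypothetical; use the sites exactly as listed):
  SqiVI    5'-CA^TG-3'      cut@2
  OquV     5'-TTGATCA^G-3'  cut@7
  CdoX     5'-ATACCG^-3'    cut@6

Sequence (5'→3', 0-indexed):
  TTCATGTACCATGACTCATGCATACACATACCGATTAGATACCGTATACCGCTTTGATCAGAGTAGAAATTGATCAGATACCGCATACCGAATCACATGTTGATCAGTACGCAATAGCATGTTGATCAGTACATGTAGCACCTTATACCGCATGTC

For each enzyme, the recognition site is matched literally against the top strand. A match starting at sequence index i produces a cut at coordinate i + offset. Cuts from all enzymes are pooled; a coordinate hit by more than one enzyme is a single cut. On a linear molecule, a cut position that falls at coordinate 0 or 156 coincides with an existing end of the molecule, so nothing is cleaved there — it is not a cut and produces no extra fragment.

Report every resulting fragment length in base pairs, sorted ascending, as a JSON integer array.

[2,4,4,5,7,7,7,7,7,7,9,9,9,11,13,15,16,17]

Site scan:
  SqiVI (CATG, off=2): starts [2, 9, 16, 95, 117, 131, 150] → cuts [4, 11, 18, 97, 119, 133, 152]
  OquV (TTGATCAG, off=7): starts [53, 69, 99, 121] → cuts [60, 76, 106, 128]
  CdoX (ATACCG, off=6): starts [27, 38, 45, 77, 84, 144] → cuts [33, 44, 51, 83, 90, 150]

All cut coordinates (distinct, sorted): [4, 11, 18, 33, 44, 51, 60, 76, 83, 90, 97, 106, 119, 128, 133, 150, 152]

Fragment lengths:
  [0,4): 4 bp
  [4,11): 7 bp
  [11,18): 7 bp
  [18,33): 15 bp
  [33,44): 11 bp
  [44,51): 7 bp
  [51,60): 9 bp
  [60,76): 16 bp
  [76,83): 7 bp
  [83,90): 7 bp
  [90,97): 7 bp
  [97,106): 9 bp
  [106,119): 13 bp
  [119,128): 9 bp
  [128,133): 5 bp
  [133,150): 17 bp
  [150,152): 2 bp
  [152,156): 4 bp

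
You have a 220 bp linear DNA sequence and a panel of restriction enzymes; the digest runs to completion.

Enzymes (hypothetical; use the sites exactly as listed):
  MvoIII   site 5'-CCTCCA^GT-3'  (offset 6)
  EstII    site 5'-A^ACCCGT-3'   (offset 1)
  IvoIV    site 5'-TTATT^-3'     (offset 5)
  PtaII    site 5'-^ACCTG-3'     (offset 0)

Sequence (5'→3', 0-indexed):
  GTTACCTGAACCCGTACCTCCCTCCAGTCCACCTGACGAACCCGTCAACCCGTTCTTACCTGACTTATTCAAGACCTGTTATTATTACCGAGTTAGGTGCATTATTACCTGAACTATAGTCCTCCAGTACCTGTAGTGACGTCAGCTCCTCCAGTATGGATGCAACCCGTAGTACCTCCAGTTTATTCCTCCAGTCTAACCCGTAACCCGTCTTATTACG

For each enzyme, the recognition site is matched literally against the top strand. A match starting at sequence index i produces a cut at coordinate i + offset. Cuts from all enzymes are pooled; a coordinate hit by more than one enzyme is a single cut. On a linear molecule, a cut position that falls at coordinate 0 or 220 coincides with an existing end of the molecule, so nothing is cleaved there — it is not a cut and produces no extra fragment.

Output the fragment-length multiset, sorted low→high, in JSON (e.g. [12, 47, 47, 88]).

Site scan:
  MvoIII CCTCCAGT/6: at [20, 120, 147, 174, 187] ⇒ [26, 126, 153, 180, 193]
  EstII AACCCGT/1: at [8, 38, 46, 163, 197, 204] ⇒ [9, 39, 47, 164, 198, 205]
  IvoIV TTATT/5: at [64, 78, 81, 101, 182, 212] ⇒ [69, 83, 86, 106, 187, 217]
  PtaII ACCTG/0: at [3, 30, 57, 73, 106, 128] ⇒ [3, 30, 57, 73, 106, 128]

All cut coordinates (distinct, sorted): [3, 9, 26, 30, 39, 47, 57, 69, 73, 83, 86, 106, 126, 128, 153, 164, 180, 187, 193, 198, 205, 217]

Fragment lengths:
  [0,3): 3 bp
  [3,9): 6 bp
  [9,26): 17 bp
  [26,30): 4 bp
  [30,39): 9 bp
  [39,47): 8 bp
  [47,57): 10 bp
  [57,69): 12 bp
  [69,73): 4 bp
  [73,83): 10 bp
  [83,86): 3 bp
  [86,106): 20 bp
  [106,126): 20 bp
  [126,128): 2 bp
  [128,153): 25 bp
  [153,164): 11 bp
  [164,180): 16 bp
  [180,187): 7 bp
  [187,193): 6 bp
  [193,198): 5 bp
  [198,205): 7 bp
  [205,217): 12 bp
  [217,220): 3 bp

[2,3,3,3,4,4,5,6,6,7,7,8,9,10,10,11,12,12,16,17,20,20,25]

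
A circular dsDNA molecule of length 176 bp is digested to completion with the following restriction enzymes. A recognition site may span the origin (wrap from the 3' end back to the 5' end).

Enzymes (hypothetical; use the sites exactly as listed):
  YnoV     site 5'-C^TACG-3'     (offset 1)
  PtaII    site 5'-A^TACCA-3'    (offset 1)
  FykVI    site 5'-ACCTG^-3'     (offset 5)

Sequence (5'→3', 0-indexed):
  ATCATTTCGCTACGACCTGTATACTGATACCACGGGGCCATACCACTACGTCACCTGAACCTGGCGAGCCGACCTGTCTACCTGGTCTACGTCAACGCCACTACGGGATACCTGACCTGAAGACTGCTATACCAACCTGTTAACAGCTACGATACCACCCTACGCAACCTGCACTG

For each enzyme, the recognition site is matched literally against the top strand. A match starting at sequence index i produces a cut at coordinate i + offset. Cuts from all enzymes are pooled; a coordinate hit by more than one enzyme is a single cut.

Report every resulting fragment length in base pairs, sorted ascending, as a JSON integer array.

[3,5,5,6,6,8,8,8,8,9,10,10,11,11,13,13,13,14,15]

Per-enzyme occurrences:
  YnoV (CTACG, off=1): starts [9, 45, 86, 100, 146, 159] → cuts [10, 46, 87, 101, 147, 160]
  PtaII (ATACCA, off=1): starts [26, 39, 128, 151] → cuts [27, 40, 129, 152]
  FykVI (ACCTG, off=5): starts [14, 52, 58, 71, 79, 109, 114, 134, 166] → cuts [19, 57, 63, 76, 84, 114, 119, 139, 171]

Pooled cuts: [10, 19, 27, 40, 46, 57, 63, 76, 84, 87, 101, 114, 119, 129, 139, 147, 152, 160, 171]

Fragment lengths:
  10→19: 9 bp
  19→27: 8 bp
  27→40: 13 bp
  40→46: 6 bp
  46→57: 11 bp
  57→63: 6 bp
  63→76: 13 bp
  76→84: 8 bp
  84→87: 3 bp
  87→101: 14 bp
  101→114: 13 bp
  114→119: 5 bp
  119→129: 10 bp
  129→139: 10 bp
  139→147: 8 bp
  147→152: 5 bp
  152→160: 8 bp
  160→171: 11 bp
  171→10 (wrap): 176-171+10 = 15 bp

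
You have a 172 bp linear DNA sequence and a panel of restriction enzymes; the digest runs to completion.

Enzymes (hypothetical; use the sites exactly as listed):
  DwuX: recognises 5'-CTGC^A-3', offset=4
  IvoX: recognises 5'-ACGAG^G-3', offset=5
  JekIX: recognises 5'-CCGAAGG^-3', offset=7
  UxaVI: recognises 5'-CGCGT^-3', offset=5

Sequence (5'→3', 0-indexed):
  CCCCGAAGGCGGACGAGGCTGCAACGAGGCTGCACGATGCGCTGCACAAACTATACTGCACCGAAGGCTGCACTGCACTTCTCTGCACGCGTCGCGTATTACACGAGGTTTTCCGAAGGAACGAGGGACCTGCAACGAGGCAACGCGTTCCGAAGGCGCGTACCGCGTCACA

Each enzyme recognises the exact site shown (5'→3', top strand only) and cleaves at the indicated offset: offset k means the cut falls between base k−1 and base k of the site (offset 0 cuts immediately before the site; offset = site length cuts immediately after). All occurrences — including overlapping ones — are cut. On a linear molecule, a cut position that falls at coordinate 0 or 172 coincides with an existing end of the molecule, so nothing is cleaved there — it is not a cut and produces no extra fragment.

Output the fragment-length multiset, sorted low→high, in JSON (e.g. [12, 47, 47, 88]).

[4,4,5,5,5,5,5,6,6,6,6,7,8,8,8,8,9,9,10,10,12,12,14]

Site scan:
  DwuX CTGCA/4: at [18, 29, 41, 55, 67, 72, 82, 129] ⇒ [22, 33, 45, 59, 71, 76, 86, 133]
  IvoX ACGAGG/5: at [12, 23, 102, 120, 134] ⇒ [17, 28, 107, 125, 139]
  JekIX CCGAAGG/7: at [2, 60, 112, 149] ⇒ [9, 67, 119, 156]
  UxaVI CGCGT/5: at [87, 92, 143, 156, 163] ⇒ [92, 97, 148, 161, 168]

Pooled cuts: [9, 17, 22, 28, 33, 45, 59, 67, 71, 76, 86, 92, 97, 107, 119, 125, 133, 139, 148, 156, 161, 168]

Fragments:
  [0,9): 9 bp
  [9,17): 8 bp
  [17,22): 5 bp
  [22,28): 6 bp
  [28,33): 5 bp
  [33,45): 12 bp
  [45,59): 14 bp
  [59,67): 8 bp
  [67,71): 4 bp
  [71,76): 5 bp
  [76,86): 10 bp
  [86,92): 6 bp
  [92,97): 5 bp
  [97,107): 10 bp
  [107,119): 12 bp
  [119,125): 6 bp
  [125,133): 8 bp
  [133,139): 6 bp
  [139,148): 9 bp
  [148,156): 8 bp
  [156,161): 5 bp
  [161,168): 7 bp
  [168,172): 4 bp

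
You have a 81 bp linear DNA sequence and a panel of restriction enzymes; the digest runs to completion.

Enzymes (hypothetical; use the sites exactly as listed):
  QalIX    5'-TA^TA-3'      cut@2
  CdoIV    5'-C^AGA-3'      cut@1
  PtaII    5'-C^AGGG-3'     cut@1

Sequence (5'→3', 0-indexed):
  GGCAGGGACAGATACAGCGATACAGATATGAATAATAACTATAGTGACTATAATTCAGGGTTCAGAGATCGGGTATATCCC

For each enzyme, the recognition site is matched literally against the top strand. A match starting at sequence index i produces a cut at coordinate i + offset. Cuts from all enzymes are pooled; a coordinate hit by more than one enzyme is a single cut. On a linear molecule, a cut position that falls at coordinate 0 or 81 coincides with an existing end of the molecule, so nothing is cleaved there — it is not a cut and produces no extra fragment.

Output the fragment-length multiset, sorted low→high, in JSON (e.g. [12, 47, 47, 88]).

[3,6,6,6,7,9,12,14,18]

Per-enzyme occurrences:
  QalIX (TATA, off=2): starts [39, 48, 73] → cuts [41, 50, 75]
  CdoIV (CAGA, off=1): starts [8, 22, 62] → cuts [9, 23, 63]
  PtaII (CAGGG, off=1): starts [2, 55] → cuts [3, 56]

Pooled cuts: [3, 9, 23, 41, 50, 56, 63, 75]

Fragments:
  [0,3): 3 bp
  [3,9): 6 bp
  [9,23): 14 bp
  [23,41): 18 bp
  [41,50): 9 bp
  [50,56): 6 bp
  [56,63): 7 bp
  [63,75): 12 bp
  [75,81): 6 bp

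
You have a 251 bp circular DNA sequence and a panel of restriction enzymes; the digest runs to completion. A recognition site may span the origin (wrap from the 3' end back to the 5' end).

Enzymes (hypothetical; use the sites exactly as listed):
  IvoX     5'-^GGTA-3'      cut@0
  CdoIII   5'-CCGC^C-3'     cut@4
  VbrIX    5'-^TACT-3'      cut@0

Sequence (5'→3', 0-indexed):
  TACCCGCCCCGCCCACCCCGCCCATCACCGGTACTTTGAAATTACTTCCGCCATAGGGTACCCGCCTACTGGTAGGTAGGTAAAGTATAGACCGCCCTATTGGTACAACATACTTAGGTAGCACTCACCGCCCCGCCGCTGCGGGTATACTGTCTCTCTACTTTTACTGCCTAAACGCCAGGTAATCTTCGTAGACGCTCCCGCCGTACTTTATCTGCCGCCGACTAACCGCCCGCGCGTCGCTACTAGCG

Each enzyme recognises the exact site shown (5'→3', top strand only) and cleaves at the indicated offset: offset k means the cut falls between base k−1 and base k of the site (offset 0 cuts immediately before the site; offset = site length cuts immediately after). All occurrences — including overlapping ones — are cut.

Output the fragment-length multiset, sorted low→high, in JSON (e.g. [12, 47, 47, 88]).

[1,2,2,4,4,4,4,5,5,5,6,6,6,7,8,9,9,9,9,11,11,11,11,15,15,15,16,17,24]

Per-enzyme occurrences:
  IvoX (GGTA, off=0): starts [29, 56, 70, 74, 78, 101, 116, 143, 180] → cuts [29, 56, 70, 74, 78, 101, 116, 143, 180]
  CdoIII (CCGCC, off=4): starts [3, 8, 17, 47, 61, 91, 127, 132, 200, 217, 228] → cuts [7, 12, 21, 51, 65, 95, 131, 136, 204, 221, 232]
  VbrIX (TACT, off=0): starts [31, 42, 66, 110, 147, 158, 164, 206, 243] → cuts [31, 42, 66, 110, 147, 158, 164, 206, 243]

All cut coordinates (distinct, sorted): [7, 12, 21, 29, 31, 42, 51, 56, 65, 66, 70, 74, 78, 95, 101, 110, 116, 131, 136, 143, 147, 158, 164, 180, 204, 206, 221, 232, 243]

Fragment lengths:
  7→12: 5 bp
  12→21: 9 bp
  21→29: 8 bp
  29→31: 2 bp
  31→42: 11 bp
  42→51: 9 bp
  51→56: 5 bp
  56→65: 9 bp
  65→66: 1 bp
  66→70: 4 bp
  70→74: 4 bp
  74→78: 4 bp
  78→95: 17 bp
  95→101: 6 bp
  101→110: 9 bp
  110→116: 6 bp
  116→131: 15 bp
  131→136: 5 bp
  136→143: 7 bp
  143→147: 4 bp
  147→158: 11 bp
  158→164: 6 bp
  164→180: 16 bp
  180→204: 24 bp
  204→206: 2 bp
  206→221: 15 bp
  221→232: 11 bp
  232→243: 11 bp
  243→7 (wrap): 251-243+7 = 15 bp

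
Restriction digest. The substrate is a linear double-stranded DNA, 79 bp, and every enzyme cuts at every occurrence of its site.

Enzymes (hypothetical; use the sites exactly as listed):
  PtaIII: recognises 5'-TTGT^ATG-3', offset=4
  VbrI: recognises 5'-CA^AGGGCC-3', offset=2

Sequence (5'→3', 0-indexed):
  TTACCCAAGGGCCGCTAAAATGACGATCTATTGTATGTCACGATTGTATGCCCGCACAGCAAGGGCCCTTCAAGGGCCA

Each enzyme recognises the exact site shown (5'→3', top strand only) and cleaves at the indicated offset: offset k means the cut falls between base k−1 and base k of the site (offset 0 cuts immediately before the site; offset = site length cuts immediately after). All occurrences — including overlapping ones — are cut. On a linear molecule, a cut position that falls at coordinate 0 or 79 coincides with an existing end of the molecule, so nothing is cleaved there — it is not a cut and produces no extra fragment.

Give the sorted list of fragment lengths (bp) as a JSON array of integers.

Scan for sites:
  PtaIII (TTGTATG, off=4): starts [30, 43] → cuts [34, 47]
  VbrI (CAAGGGCC, off=2): starts [5, 59, 70] → cuts [7, 61, 72]

Pooled cuts: [7, 34, 47, 61, 72]

Fragments:
  [0,7): 7 bp
  [7,34): 27 bp
  [34,47): 13 bp
  [47,61): 14 bp
  [61,72): 11 bp
  [72,79): 7 bp

[7,7,11,13,14,27]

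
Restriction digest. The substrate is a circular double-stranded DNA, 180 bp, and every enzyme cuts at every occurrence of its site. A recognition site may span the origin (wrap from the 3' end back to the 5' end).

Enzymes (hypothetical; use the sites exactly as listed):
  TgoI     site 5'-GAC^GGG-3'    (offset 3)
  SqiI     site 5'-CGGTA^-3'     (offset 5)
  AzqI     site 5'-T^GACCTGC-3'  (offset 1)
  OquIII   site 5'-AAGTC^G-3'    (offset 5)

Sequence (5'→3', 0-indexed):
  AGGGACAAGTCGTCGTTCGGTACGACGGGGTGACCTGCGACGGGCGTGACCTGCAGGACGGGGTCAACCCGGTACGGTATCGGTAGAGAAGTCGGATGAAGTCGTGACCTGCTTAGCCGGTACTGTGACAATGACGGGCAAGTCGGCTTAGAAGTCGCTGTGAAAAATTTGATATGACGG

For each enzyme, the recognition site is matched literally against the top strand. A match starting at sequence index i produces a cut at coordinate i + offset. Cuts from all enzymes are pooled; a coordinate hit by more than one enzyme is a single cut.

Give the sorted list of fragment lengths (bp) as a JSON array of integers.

Site scan:
  TgoI (GACGGG, off=3): starts [23, 38, 56, 132] → cuts [26, 41, 59, 135]
  SqiI (CGGTA, off=5): starts [17, 69, 74, 80, 117] → cuts [22, 74, 79, 85, 122]
  AzqI (TGACCTGC, off=1): starts [30, 46, 104] → cuts [31, 47, 105]
  OquIII (AAGTCG, off=5): starts [6, 88, 98, 139, 151] → cuts [11, 93, 103, 144, 156]

Pooled cuts: [11, 22, 26, 31, 41, 47, 59, 74, 79, 85, 93, 103, 105, 122, 135, 144, 156]

Fragments:
  11→22: 11 bp
  22→26: 4 bp
  26→31: 5 bp
  31→41: 10 bp
  41→47: 6 bp
  47→59: 12 bp
  59→74: 15 bp
  74→79: 5 bp
  79→85: 6 bp
  85→93: 8 bp
  93→103: 10 bp
  103→105: 2 bp
  105→122: 17 bp
  122→135: 13 bp
  135→144: 9 bp
  144→156: 12 bp
  156→11 (wrap): 180-156+11 = 35 bp

[2,4,5,5,6,6,8,9,10,10,11,12,12,13,15,17,35]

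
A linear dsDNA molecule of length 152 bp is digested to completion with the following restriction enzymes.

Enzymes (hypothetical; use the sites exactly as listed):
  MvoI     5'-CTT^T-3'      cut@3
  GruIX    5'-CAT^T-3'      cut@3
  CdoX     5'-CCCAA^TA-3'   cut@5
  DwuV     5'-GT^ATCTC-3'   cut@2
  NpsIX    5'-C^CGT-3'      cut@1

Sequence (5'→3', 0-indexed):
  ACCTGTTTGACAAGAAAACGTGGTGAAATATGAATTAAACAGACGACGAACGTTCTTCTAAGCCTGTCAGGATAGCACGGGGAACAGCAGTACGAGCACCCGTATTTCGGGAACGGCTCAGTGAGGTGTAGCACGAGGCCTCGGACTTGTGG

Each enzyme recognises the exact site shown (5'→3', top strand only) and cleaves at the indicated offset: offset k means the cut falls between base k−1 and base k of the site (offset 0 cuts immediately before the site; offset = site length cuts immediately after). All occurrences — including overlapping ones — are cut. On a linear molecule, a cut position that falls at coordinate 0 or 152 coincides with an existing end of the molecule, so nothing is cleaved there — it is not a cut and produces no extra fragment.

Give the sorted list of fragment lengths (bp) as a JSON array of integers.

[52,100]

Scan for sites:
  MvoI (CTTT, off=3): no sites
  GruIX (CATT, off=3): no sites
  CdoX (CCCAATA, off=5): no sites
  DwuV (GTATCTC, off=2): no sites
  NpsIX CCGT/1: at [99] ⇒ [100]

All cut coordinates (distinct, sorted): [100]

Fragment lengths:
  [0,100): 100 bp
  [100,152): 52 bp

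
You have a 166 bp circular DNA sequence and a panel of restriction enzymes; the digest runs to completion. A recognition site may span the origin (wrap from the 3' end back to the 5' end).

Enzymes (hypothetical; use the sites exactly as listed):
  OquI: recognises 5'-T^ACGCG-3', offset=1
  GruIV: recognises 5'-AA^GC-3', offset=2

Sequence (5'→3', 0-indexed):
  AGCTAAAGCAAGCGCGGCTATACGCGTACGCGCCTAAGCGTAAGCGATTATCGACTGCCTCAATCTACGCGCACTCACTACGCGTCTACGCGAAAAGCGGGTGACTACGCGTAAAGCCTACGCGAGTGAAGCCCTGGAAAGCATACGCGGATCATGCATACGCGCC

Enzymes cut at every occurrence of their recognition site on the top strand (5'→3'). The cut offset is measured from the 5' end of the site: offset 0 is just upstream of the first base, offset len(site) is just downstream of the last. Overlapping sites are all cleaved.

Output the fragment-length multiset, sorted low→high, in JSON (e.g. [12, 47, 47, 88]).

[4,4,4,6,6,8,9,9,10,10,10,10,11,13,14,15,23]

Scan for sites:
  OquI (TACGCG, off=1): starts [20, 26, 65, 78, 86, 105, 118, 143, 158] → cuts [21, 27, 66, 79, 87, 106, 119, 144, 159]
  GruIV (AAGC, off=2): starts [5, 9, 35, 41, 94, 113, 128, 138] → cuts [7, 11, 37, 43, 96, 115, 130, 140]

Pooled cuts: [7, 11, 21, 27, 37, 43, 66, 79, 87, 96, 106, 115, 119, 130, 140, 144, 159]

Fragments:
  7→11: 4 bp
  11→21: 10 bp
  21→27: 6 bp
  27→37: 10 bp
  37→43: 6 bp
  43→66: 23 bp
  66→79: 13 bp
  79→87: 8 bp
  87→96: 9 bp
  96→106: 10 bp
  106→115: 9 bp
  115→119: 4 bp
  119→130: 11 bp
  130→140: 10 bp
  140→144: 4 bp
  144→159: 15 bp
  159→7 (wrap): 166-159+7 = 14 bp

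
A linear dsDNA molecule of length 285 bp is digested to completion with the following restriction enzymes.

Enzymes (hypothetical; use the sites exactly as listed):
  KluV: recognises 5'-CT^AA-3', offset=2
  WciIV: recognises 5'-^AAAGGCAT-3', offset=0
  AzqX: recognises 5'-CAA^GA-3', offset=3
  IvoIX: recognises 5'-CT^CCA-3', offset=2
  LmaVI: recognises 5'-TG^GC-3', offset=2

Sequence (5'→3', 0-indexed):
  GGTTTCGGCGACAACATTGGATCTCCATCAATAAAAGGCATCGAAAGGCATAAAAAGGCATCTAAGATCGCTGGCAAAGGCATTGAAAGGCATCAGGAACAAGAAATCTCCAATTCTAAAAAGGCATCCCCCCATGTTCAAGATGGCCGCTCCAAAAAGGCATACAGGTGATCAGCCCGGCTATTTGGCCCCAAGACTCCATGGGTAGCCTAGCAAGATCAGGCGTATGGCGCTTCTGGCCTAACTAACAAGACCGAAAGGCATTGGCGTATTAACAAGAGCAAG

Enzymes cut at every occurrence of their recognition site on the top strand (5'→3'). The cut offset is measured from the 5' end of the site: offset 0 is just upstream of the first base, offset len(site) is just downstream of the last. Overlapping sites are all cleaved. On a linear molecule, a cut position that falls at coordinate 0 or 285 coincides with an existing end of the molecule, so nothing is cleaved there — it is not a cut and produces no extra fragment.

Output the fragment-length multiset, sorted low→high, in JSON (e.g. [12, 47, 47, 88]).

[2,2,4,4,4,4,4,5,5,6,7,7,7,8,9,9,10,10,10,10,10,10,12,13,17,18,22,24,32]

Site scan:
  KluV CTAA/2: at [61, 115, 240, 244] ⇒ [63, 117, 242, 246]
  WciIV AAAGGCAT/0: at [33, 43, 53, 75, 85, 119, 155, 256] ⇒ [33, 43, 53, 75, 85, 119, 155, 256]
  AzqX CAAGA/3: at [99, 138, 191, 213, 248, 275] ⇒ [102, 141, 194, 216, 251, 278]
  IvoIX CTCCA/2: at [22, 107, 149, 196] ⇒ [24, 109, 151, 198]
  LmaVI TGGC/2: at [71, 143, 185, 227, 236, 264] ⇒ [73, 145, 187, 229, 238, 266]

Pooled cuts: [24, 33, 43, 53, 63, 73, 75, 85, 102, 109, 117, 119, 141, 145, 151, 155, 187, 194, 198, 216, 229, 238, 242, 246, 251, 256, 266, 278]

Fragments:
  [0,24): 24 bp
  [24,33): 9 bp
  [33,43): 10 bp
  [43,53): 10 bp
  [53,63): 10 bp
  [63,73): 10 bp
  [73,75): 2 bp
  [75,85): 10 bp
  [85,102): 17 bp
  [102,109): 7 bp
  [109,117): 8 bp
  [117,119): 2 bp
  [119,141): 22 bp
  [141,145): 4 bp
  [145,151): 6 bp
  [151,155): 4 bp
  [155,187): 32 bp
  [187,194): 7 bp
  [194,198): 4 bp
  [198,216): 18 bp
  [216,229): 13 bp
  [229,238): 9 bp
  [238,242): 4 bp
  [242,246): 4 bp
  [246,251): 5 bp
  [251,256): 5 bp
  [256,266): 10 bp
  [266,278): 12 bp
  [278,285): 7 bp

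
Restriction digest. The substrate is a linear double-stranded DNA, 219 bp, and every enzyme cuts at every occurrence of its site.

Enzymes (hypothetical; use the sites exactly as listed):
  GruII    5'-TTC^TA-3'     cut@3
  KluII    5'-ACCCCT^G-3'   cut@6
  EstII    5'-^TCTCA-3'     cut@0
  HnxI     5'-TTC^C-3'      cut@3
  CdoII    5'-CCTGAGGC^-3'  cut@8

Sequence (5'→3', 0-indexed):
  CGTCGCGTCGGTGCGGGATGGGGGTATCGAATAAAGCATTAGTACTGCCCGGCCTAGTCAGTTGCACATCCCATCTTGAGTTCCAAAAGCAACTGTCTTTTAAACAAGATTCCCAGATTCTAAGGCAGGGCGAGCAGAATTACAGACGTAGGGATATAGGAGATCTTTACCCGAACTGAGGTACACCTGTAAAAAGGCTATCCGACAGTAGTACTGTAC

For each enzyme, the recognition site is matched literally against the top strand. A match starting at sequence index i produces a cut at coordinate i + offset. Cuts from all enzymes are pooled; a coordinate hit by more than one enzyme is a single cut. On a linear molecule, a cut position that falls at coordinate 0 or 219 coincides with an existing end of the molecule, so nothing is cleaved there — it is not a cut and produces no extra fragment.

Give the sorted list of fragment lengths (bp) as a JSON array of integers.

[8,29,83,99]

Scan for sites:
  GruII (TTCTA, off=3): starts [117] → cuts [120]
  KluII (ACCCCTG, off=6): no sites
  EstII (TCTCA, off=0): no sites
  HnxI (TTCC, off=3): starts [80, 109] → cuts [83, 112]
  CdoII (CCTGAGGC, off=8): no sites

All cut coordinates (distinct, sorted): [83, 112, 120]

Fragment lengths:
  [0,83): 83 bp
  [83,112): 29 bp
  [112,120): 8 bp
  [120,219): 99 bp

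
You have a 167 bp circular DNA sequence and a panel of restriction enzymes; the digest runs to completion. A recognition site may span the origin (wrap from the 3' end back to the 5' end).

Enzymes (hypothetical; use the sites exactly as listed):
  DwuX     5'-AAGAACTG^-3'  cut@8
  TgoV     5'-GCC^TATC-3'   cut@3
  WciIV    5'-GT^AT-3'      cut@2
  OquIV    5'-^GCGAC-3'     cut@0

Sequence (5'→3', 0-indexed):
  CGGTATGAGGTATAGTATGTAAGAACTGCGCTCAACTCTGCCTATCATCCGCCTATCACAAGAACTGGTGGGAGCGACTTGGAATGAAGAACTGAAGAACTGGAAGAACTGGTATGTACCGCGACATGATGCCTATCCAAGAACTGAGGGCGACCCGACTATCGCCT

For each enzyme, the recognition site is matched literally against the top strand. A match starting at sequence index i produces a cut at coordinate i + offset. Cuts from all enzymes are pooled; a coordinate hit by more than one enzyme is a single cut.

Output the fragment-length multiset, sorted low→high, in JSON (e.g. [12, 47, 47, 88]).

Scan for sites:
  DwuX AAGAACTG/8: at [20, 59, 86, 94, 103, 138] ⇒ [28, 67, 94, 102, 111, 146]
  TgoV GCCTATC/3: at [39, 50, 130] ⇒ [42, 53, 133]
  WciIV GTAT/2: at [2, 9, 14, 111] ⇒ [4, 11, 16, 113]
  OquIV GCGAC/0: at [73, 120, 149] ⇒ [73, 120, 149]

Pooled cuts: [4, 11, 16, 28, 42, 53, 67, 73, 94, 102, 111, 113, 120, 133, 146, 149]

Fragments:
  4→11: 7 bp
  11→16: 5 bp
  16→28: 12 bp
  28→42: 14 bp
  42→53: 11 bp
  53→67: 14 bp
  67→73: 6 bp
  73→94: 21 bp
  94→102: 8 bp
  102→111: 9 bp
  111→113: 2 bp
  113→120: 7 bp
  120→133: 13 bp
  133→146: 13 bp
  146→149: 3 bp
  149→4 (wrap): 167-149+4 = 22 bp

[2,3,5,6,7,7,8,9,11,12,13,13,14,14,21,22]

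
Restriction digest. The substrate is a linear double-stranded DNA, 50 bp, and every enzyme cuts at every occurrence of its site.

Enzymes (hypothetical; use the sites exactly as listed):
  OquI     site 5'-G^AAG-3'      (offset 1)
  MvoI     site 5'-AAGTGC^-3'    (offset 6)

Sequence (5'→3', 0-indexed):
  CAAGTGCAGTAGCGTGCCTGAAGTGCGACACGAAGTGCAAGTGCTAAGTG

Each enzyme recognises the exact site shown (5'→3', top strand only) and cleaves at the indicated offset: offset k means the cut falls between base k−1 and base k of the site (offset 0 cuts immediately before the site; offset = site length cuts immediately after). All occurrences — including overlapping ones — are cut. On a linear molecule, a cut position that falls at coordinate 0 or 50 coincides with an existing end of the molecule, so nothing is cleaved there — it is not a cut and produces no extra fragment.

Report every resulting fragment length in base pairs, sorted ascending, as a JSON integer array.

[6,6,6,6,6,7,13]

Per-enzyme occurrences:
  OquI (GAAG, off=1): starts [19, 31] → cuts [20, 32]
  MvoI (AAGTGC, off=6): starts [1, 20, 32, 38] → cuts [7, 26, 38, 44]

Pooled cuts: [7, 20, 26, 32, 38, 44]

Fragment lengths:
  [0,7): 7 bp
  [7,20): 13 bp
  [20,26): 6 bp
  [26,32): 6 bp
  [32,38): 6 bp
  [38,44): 6 bp
  [44,50): 6 bp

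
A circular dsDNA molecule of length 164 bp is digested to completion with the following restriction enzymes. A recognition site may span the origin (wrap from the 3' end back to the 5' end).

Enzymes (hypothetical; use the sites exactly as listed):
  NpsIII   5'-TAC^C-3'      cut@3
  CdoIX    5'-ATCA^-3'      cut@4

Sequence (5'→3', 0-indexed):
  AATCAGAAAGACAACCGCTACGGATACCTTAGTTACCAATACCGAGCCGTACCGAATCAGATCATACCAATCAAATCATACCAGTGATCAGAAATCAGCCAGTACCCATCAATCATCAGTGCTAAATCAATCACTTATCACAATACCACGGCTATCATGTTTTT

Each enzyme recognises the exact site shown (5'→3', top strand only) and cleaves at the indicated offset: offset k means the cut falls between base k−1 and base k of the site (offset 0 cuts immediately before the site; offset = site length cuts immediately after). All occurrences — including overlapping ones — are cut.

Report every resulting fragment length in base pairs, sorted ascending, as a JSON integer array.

Per-enzyme occurrences:
  NpsIII TACC/3: at [24, 33, 39, 49, 64, 78, 102, 143] ⇒ [27, 36, 42, 52, 67, 81, 105, 146]
  CdoIX ATCA/4: at [1, 55, 60, 69, 74, 86, 93, 107, 111, 114, 125, 129, 136, 153] ⇒ [5, 59, 64, 73, 78, 90, 97, 111, 115, 118, 129, 133, 140, 157]

Pooled cuts: [5, 27, 36, 42, 52, 59, 64, 67, 73, 78, 81, 90, 97, 105, 111, 115, 118, 129, 133, 140, 146, 157]

Fragment lengths:
  5→27: 22 bp
  27→36: 9 bp
  36→42: 6 bp
  42→52: 10 bp
  52→59: 7 bp
  59→64: 5 bp
  64→67: 3 bp
  67→73: 6 bp
  73→78: 5 bp
  78→81: 3 bp
  81→90: 9 bp
  90→97: 7 bp
  97→105: 8 bp
  105→111: 6 bp
  111→115: 4 bp
  115→118: 3 bp
  118→129: 11 bp
  129→133: 4 bp
  133→140: 7 bp
  140→146: 6 bp
  146→157: 11 bp
  157→5 (wrap): 164-157+5 = 12 bp

[3,3,3,4,4,5,5,6,6,6,6,7,7,7,8,9,9,10,11,11,12,22]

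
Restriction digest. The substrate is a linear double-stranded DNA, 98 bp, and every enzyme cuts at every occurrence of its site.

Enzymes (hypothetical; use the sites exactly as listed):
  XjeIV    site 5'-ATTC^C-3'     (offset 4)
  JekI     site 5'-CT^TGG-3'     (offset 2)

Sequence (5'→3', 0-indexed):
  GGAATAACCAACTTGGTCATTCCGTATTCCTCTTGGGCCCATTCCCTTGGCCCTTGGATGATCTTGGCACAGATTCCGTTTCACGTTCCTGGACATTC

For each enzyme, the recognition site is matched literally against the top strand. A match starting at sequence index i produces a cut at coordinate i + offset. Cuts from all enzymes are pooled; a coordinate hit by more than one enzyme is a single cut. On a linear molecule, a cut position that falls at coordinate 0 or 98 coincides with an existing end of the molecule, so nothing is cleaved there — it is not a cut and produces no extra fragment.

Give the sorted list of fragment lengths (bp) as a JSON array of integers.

Scan for sites:
  XjeIV ATTCC/4: at [18, 25, 40, 72] ⇒ [22, 29, 44, 76]
  JekI CTTGG/2: at [11, 31, 45, 52, 62] ⇒ [13, 33, 47, 54, 64]

Pooled cuts: [13, 22, 29, 33, 44, 47, 54, 64, 76]

Fragment lengths:
  [0,13): 13 bp
  [13,22): 9 bp
  [22,29): 7 bp
  [29,33): 4 bp
  [33,44): 11 bp
  [44,47): 3 bp
  [47,54): 7 bp
  [54,64): 10 bp
  [64,76): 12 bp
  [76,98): 22 bp

[3,4,7,7,9,10,11,12,13,22]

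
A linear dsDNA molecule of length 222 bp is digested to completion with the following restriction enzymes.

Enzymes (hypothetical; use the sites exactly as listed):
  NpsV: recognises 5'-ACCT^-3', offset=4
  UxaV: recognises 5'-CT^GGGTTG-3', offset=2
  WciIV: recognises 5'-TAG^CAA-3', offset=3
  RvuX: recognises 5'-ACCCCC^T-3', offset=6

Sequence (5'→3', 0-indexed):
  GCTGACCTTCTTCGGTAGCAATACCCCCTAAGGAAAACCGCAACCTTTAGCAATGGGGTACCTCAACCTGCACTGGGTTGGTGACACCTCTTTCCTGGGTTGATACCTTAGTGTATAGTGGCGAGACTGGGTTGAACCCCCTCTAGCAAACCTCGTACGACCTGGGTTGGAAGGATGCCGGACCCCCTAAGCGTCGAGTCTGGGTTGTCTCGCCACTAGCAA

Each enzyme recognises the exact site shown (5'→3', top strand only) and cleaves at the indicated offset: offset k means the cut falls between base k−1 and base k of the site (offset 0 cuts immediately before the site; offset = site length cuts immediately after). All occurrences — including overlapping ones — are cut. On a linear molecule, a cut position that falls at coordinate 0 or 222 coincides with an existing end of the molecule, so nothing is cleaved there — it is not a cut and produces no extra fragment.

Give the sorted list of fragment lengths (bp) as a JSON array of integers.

[3,4,5,5,6,7,7,8,10,10,10,12,13,13,14,15,18,18,20,24]

Scan for sites:
  NpsV ACCT/4: at [4, 42, 59, 65, 85, 104, 149, 159] ⇒ [8, 46, 63, 69, 89, 108, 153, 163]
  UxaV CTGGGTTG/2: at [72, 94, 126, 161, 199] ⇒ [74, 96, 128, 163, 201]
  WciIV TAGCAA/3: at [15, 47, 143, 216] ⇒ [18, 50, 146, 219]
  RvuX ACCCCCT/6: at [22, 135, 181] ⇒ [28, 141, 187]

All cut coordinates (distinct, sorted): [8, 18, 28, 46, 50, 63, 69, 74, 89, 96, 108, 128, 141, 146, 153, 163, 187, 201, 219]

Fragments:
  [0,8): 8 bp
  [8,18): 10 bp
  [18,28): 10 bp
  [28,46): 18 bp
  [46,50): 4 bp
  [50,63): 13 bp
  [63,69): 6 bp
  [69,74): 5 bp
  [74,89): 15 bp
  [89,96): 7 bp
  [96,108): 12 bp
  [108,128): 20 bp
  [128,141): 13 bp
  [141,146): 5 bp
  [146,153): 7 bp
  [153,163): 10 bp
  [163,187): 24 bp
  [187,201): 14 bp
  [201,219): 18 bp
  [219,222): 3 bp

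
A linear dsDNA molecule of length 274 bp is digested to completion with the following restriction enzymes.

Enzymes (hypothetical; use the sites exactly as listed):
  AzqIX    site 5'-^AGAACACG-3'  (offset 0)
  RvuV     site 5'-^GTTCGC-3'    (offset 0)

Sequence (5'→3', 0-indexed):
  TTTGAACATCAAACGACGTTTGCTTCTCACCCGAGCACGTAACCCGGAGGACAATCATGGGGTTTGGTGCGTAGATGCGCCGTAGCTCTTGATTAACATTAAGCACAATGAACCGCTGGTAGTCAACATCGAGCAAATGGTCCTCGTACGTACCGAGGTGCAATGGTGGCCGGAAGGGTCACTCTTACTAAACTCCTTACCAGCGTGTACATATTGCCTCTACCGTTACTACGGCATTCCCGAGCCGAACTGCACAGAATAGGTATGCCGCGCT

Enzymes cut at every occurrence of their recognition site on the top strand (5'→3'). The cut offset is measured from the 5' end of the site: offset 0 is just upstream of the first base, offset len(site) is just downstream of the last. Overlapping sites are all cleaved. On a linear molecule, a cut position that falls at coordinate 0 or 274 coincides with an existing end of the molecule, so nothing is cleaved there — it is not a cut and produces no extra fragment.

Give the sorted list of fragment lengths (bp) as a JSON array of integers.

Scan for sites:
  AzqIX (AGAACACG, off=0): no sites
  RvuV (GTTCGC, off=0): no sites

Pooled cuts: ∅

Fragment lengths:
  no cuts → one linear fragment of 274 bp

[274]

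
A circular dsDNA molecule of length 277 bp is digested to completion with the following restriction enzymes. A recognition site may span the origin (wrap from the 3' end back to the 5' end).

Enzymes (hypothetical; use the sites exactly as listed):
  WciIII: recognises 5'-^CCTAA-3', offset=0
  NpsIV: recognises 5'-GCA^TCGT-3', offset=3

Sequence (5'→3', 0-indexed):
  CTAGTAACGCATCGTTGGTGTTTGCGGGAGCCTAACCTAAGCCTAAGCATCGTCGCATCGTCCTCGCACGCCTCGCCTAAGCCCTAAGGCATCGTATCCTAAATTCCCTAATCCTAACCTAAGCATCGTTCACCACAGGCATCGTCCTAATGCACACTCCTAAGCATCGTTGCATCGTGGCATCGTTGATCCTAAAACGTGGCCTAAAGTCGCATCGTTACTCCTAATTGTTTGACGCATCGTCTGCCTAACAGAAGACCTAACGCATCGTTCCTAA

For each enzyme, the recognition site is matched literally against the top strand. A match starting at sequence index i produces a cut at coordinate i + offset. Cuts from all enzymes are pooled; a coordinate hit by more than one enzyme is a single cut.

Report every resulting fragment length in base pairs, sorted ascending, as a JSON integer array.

Per-enzyme occurrences:
  WciIII CCTAA/0: at [30, 35, 41, 75, 82, 97, 106, 112, 117, 145, 158, 190, 202, 222, 246, 258, 272] ⇒ [30, 35, 41, 75, 82, 97, 106, 112, 117, 145, 158, 190, 202, 222, 246, 258, 272]
  NpsIV GCATCGT/3: at [8, 46, 54, 88, 122, 138, 163, 171, 179, 211, 236, 264] ⇒ [11, 49, 57, 91, 125, 141, 166, 174, 182, 214, 239, 267]

Pooled cuts: [11, 30, 35, 41, 49, 57, 75, 82, 91, 97, 106, 112, 117, 125, 141, 145, 158, 166, 174, 182, 190, 202, 214, 222, 239, 246, 258, 267, 272]

Fragments:
  11→30: 19 bp
  30→35: 5 bp
  35→41: 6 bp
  41→49: 8 bp
  49→57: 8 bp
  57→75: 18 bp
  75→82: 7 bp
  82→91: 9 bp
  91→97: 6 bp
  97→106: 9 bp
  106→112: 6 bp
  112→117: 5 bp
  117→125: 8 bp
  125→141: 16 bp
  141→145: 4 bp
  145→158: 13 bp
  158→166: 8 bp
  166→174: 8 bp
  174→182: 8 bp
  182→190: 8 bp
  190→202: 12 bp
  202→214: 12 bp
  214→222: 8 bp
  222→239: 17 bp
  239→246: 7 bp
  246→258: 12 bp
  258→267: 9 bp
  267→272: 5 bp
  272→11 (wrap): 277-272+11 = 16 bp

[4,5,5,5,6,6,6,7,7,8,8,8,8,8,8,8,8,9,9,9,12,12,12,13,16,16,17,18,19]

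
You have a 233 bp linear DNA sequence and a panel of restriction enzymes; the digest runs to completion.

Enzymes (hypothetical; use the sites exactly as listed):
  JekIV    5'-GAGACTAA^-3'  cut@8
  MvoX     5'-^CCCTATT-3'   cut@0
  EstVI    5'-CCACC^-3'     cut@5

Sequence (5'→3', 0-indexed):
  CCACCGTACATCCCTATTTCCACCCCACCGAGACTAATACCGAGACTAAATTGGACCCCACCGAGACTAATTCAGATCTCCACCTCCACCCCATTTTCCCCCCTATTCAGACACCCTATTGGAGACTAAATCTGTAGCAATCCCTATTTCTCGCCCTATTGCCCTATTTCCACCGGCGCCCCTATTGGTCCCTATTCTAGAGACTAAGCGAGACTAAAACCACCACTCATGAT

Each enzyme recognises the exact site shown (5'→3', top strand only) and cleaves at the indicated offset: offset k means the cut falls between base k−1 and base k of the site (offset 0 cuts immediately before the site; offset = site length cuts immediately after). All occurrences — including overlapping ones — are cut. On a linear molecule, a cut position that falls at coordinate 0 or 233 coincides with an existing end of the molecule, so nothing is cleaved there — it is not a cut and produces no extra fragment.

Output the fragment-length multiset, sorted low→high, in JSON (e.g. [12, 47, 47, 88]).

Scan for sites:
  JekIV GAGACTAA/8: at [29, 41, 62, 121, 199, 209] ⇒ [37, 49, 70, 129, 207, 217]
  MvoX CCCTATT/0: at [11, 100, 113, 141, 153, 161, 179, 189] ⇒ [11, 100, 113, 141, 153, 161, 179, 189]
  EstVI CCACC/5: at [0, 19, 24, 57, 79, 85, 169, 219] ⇒ [5, 24, 29, 62, 84, 90, 174, 224]

All cut coordinates (distinct, sorted): [5, 11, 24, 29, 37, 49, 62, 70, 84, 90, 100, 113, 129, 141, 153, 161, 174, 179, 189, 207, 217, 224]

Fragment lengths:
  [0,5): 5 bp
  [5,11): 6 bp
  [11,24): 13 bp
  [24,29): 5 bp
  [29,37): 8 bp
  [37,49): 12 bp
  [49,62): 13 bp
  [62,70): 8 bp
  [70,84): 14 bp
  [84,90): 6 bp
  [90,100): 10 bp
  [100,113): 13 bp
  [113,129): 16 bp
  [129,141): 12 bp
  [141,153): 12 bp
  [153,161): 8 bp
  [161,174): 13 bp
  [174,179): 5 bp
  [179,189): 10 bp
  [189,207): 18 bp
  [207,217): 10 bp
  [217,224): 7 bp
  [224,233): 9 bp

[5,5,5,6,6,7,8,8,8,9,10,10,10,12,12,12,13,13,13,13,14,16,18]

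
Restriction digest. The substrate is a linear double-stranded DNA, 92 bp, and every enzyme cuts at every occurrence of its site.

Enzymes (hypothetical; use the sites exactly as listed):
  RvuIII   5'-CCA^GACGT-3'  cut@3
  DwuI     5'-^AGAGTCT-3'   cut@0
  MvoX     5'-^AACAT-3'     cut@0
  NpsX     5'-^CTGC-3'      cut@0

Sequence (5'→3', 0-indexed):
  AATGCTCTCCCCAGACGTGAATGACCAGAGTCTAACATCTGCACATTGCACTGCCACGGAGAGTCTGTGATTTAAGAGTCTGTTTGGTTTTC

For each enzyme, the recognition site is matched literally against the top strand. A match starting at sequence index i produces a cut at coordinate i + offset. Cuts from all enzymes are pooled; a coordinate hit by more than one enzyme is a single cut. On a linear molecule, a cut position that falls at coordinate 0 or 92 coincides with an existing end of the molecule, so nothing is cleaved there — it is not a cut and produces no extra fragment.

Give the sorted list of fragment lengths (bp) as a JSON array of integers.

Site scan:
  RvuIII (CCAGACGT, off=3): starts [10] → cuts [13]
  DwuI (AGAGTCT, off=0): starts [26, 59, 74] → cuts [26, 59, 74]
  MvoX (AACAT, off=0): starts [33] → cuts [33]
  NpsX (CTGC, off=0): starts [38, 50] → cuts [38, 50]

Pooled cuts: [13, 26, 33, 38, 50, 59, 74]

Fragments:
  [0,13): 13 bp
  [13,26): 13 bp
  [26,33): 7 bp
  [33,38): 5 bp
  [38,50): 12 bp
  [50,59): 9 bp
  [59,74): 15 bp
  [74,92): 18 bp

[5,7,9,12,13,13,15,18]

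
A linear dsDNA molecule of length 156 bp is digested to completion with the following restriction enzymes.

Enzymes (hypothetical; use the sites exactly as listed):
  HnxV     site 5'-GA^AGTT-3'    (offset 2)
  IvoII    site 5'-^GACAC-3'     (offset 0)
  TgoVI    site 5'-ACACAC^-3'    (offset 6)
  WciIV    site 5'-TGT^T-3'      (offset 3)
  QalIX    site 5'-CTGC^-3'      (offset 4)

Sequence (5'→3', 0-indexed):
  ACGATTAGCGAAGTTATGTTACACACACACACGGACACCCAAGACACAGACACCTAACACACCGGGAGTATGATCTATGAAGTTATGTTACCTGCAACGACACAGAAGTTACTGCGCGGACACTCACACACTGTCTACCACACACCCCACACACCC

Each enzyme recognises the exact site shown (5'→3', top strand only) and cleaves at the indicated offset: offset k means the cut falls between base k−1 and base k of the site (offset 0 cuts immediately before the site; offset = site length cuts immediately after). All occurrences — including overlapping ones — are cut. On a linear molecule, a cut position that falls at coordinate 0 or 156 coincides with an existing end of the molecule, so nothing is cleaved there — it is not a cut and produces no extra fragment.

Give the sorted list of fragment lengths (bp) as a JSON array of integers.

[1,2,2,2,2,3,3,6,7,7,8,8,8,9,9,9,11,13,14,14,18]

Per-enzyme occurrences:
  HnxV GAAGTT/2: at [9, 78, 104] ⇒ [11, 80, 106]
  IvoII GACAC/0: at [33, 42, 48, 98, 118] ⇒ [33, 42, 48, 98, 118]
  TgoVI ACACAC/6: at [20, 22, 24, 26, 56, 125, 139, 148] ⇒ [26, 28, 30, 32, 62, 131, 145, 154]
  WciIV TGTT/3: at [16, 85] ⇒ [19, 88]
  QalIX CTGC/4: at [91, 111] ⇒ [95, 115]

Pooled cuts: [11, 19, 26, 28, 30, 32, 33, 42, 48, 62, 80, 88, 95, 98, 106, 115, 118, 131, 145, 154]

Fragments:
  [0,11): 11 bp
  [11,19): 8 bp
  [19,26): 7 bp
  [26,28): 2 bp
  [28,30): 2 bp
  [30,32): 2 bp
  [32,33): 1 bp
  [33,42): 9 bp
  [42,48): 6 bp
  [48,62): 14 bp
  [62,80): 18 bp
  [80,88): 8 bp
  [88,95): 7 bp
  [95,98): 3 bp
  [98,106): 8 bp
  [106,115): 9 bp
  [115,118): 3 bp
  [118,131): 13 bp
  [131,145): 14 bp
  [145,154): 9 bp
  [154,156): 2 bp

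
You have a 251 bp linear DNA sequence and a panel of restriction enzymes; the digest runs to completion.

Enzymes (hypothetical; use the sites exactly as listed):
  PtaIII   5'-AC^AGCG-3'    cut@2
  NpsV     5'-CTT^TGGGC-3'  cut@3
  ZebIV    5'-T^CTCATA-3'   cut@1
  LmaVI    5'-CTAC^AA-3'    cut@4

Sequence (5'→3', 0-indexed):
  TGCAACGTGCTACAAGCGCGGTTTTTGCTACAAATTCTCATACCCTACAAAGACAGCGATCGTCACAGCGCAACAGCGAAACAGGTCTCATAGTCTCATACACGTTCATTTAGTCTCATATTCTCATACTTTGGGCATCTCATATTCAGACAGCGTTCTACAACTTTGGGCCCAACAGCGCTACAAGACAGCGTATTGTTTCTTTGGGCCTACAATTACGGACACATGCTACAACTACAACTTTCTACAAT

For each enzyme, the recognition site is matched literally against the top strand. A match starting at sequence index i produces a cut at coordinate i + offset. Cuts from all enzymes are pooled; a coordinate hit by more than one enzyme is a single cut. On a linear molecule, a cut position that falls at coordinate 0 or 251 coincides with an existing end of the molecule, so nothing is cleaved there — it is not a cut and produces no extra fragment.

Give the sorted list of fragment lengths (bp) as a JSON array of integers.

[3,5,5,5,6,6,7,8,8,8,8,9,9,10,10,10,12,12,12,13,13,15,18,19,20]

Per-enzyme occurrences:
  PtaIII (ACAGCG, off=2): starts [52, 64, 72, 149, 174, 187] → cuts [54, 66, 74, 151, 176, 189]
  NpsV (CTTTGGGC, off=3): starts [128, 163, 201] → cuts [131, 166, 204]
  ZebIV (TCTCATA, off=1): starts [35, 85, 93, 113, 121, 137] → cuts [36, 86, 94, 114, 122, 138]
  LmaVI (CTACAA, off=4): starts [9, 27, 44, 157, 180, 209, 228, 234, 244] → cuts [13, 31, 48, 161, 184, 213, 232, 238, 248]

All cut coordinates (distinct, sorted): [13, 31, 36, 48, 54, 66, 74, 86, 94, 114, 122, 131, 138, 151, 161, 166, 176, 184, 189, 204, 213, 232, 238, 248]

Fragments:
  [0,13): 13 bp
  [13,31): 18 bp
  [31,36): 5 bp
  [36,48): 12 bp
  [48,54): 6 bp
  [54,66): 12 bp
  [66,74): 8 bp
  [74,86): 12 bp
  [86,94): 8 bp
  [94,114): 20 bp
  [114,122): 8 bp
  [122,131): 9 bp
  [131,138): 7 bp
  [138,151): 13 bp
  [151,161): 10 bp
  [161,166): 5 bp
  [166,176): 10 bp
  [176,184): 8 bp
  [184,189): 5 bp
  [189,204): 15 bp
  [204,213): 9 bp
  [213,232): 19 bp
  [232,238): 6 bp
  [238,248): 10 bp
  [248,251): 3 bp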